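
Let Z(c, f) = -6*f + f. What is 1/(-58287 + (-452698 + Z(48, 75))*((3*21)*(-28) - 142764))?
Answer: 1/65481676257 ≈ 1.5271e-11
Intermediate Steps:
Z(c, f) = -5*f
1/(-58287 + (-452698 + Z(48, 75))*((3*21)*(-28) - 142764)) = 1/(-58287 + (-452698 - 5*75)*((3*21)*(-28) - 142764)) = 1/(-58287 + (-452698 - 375)*(63*(-28) - 142764)) = 1/(-58287 - 453073*(-1764 - 142764)) = 1/(-58287 - 453073*(-144528)) = 1/(-58287 + 65481734544) = 1/65481676257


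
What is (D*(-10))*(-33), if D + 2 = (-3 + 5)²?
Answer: 660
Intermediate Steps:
D = 2 (D = -2 + (-3 + 5)² = -2 + 2² = -2 + 4 = 2)
(D*(-10))*(-33) = (2*(-10))*(-33) = -20*(-33) = 660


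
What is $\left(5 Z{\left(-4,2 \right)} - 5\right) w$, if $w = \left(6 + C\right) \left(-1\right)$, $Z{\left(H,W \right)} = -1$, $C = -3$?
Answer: $30$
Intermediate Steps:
$w = -3$ ($w = \left(6 - 3\right) \left(-1\right) = 3 \left(-1\right) = -3$)
$\left(5 Z{\left(-4,2 \right)} - 5\right) w = \left(5 \left(-1\right) - 5\right) \left(-3\right) = \left(-5 - 5\right) \left(-3\right) = \left(-10\right) \left(-3\right) = 30$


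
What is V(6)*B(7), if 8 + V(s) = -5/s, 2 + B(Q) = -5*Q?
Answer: 1961/6 ≈ 326.83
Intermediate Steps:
B(Q) = -2 - 5*Q
V(s) = -8 - 5/s
V(6)*B(7) = (-8 - 5/6)*(-2 - 5*7) = (-8 - 5*⅙)*(-2 - 35) = (-8 - ⅚)*(-37) = -53/6*(-37) = 1961/6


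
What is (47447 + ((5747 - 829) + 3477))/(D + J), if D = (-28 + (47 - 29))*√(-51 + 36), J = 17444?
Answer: 243526962/76073659 + 139605*I*√15/76073659 ≈ 3.2012 + 0.0071074*I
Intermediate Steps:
D = -10*I*√15 (D = (-28 + 18)*√(-15) = -10*I*√15 ≈ -38.73*I)
(47447 + ((5747 - 829) + 3477))/(D + J) = (47447 + ((5747 - 829) + 3477))/(-10*I*√15 + 17444) = (47447 + (4918 + 3477))/(17444 - 10*I*√15) = (47447 + 8395)/(17444 - 10*I*√15) = 55842/(17444 - 10*I*√15)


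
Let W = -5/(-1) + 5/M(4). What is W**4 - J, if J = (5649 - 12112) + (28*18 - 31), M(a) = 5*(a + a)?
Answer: 27360801/4096 ≈ 6679.9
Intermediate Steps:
M(a) = 10*a (M(a) = 5*(2*a) = 10*a)
W = 41/8 (W = -5/(-1) + 5/((10*4)) = -5*(-1) + 5/40 = 5 + 5*(1/40) = 5 + 1/8 = 41/8 ≈ 5.1250)
J = -5990 (J = -6463 + (504 - 31) = -6463 + 473 = -5990)
W**4 - J = (41/8)**4 - 1*(-5990) = 2825761/4096 + 5990 = 27360801/4096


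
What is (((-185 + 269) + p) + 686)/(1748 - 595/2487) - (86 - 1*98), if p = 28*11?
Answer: 54841158/4346681 ≈ 12.617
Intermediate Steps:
p = 308
(((-185 + 269) + p) + 686)/(1748 - 595/2487) - (86 - 1*98) = (((-185 + 269) + 308) + 686)/(1748 - 595/2487) - (86 - 1*98) = ((84 + 308) + 686)/(1748 - 595*1/2487) - (86 - 98) = (392 + 686)/(1748 - 595/2487) - 1*(-12) = 1078/(4346681/2487) + 12 = 1078*(2487/4346681) + 12 = 2680986/4346681 + 12 = 54841158/4346681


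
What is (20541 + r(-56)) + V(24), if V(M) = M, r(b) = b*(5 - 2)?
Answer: 20397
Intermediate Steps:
r(b) = 3*b (r(b) = b*3 = 3*b)
(20541 + r(-56)) + V(24) = (20541 + 3*(-56)) + 24 = (20541 - 168) + 24 = 20373 + 24 = 20397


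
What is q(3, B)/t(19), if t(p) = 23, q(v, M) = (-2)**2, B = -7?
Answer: 4/23 ≈ 0.17391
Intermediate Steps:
q(v, M) = 4
q(3, B)/t(19) = 4/23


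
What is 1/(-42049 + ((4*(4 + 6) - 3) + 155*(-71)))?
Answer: -1/53017 ≈ -1.8862e-5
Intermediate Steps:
1/(-42049 + ((4*(4 + 6) - 3) + 155*(-71))) = 1/(-42049 + ((4*10 - 3) - 11005)) = 1/(-42049 + ((40 - 3) - 11005)) = 1/(-42049 + (37 - 11005)) = 1/(-42049 - 10968) = 1/(-53017) = -1/53017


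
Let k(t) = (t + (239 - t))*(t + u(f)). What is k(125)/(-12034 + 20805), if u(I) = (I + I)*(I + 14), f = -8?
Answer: 6931/8771 ≈ 0.79022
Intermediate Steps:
u(I) = 2*I*(14 + I) (u(I) = (2*I)*(14 + I) = 2*I*(14 + I))
k(t) = -22944 + 239*t (k(t) = (t + (239 - t))*(t + 2*(-8)*(14 - 8)) = 239*(t + 2*(-8)*6) = 239*(t - 96) = 239*(-96 + t) = -22944 + 239*t)
k(125)/(-12034 + 20805) = (-22944 + 239*125)/(-12034 + 20805) = (-22944 + 29875)/8771 = 6931*(1/8771) = 6931/8771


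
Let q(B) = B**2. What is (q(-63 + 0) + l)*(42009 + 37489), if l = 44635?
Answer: 3863920792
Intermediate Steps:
(q(-63 + 0) + l)*(42009 + 37489) = ((-63 + 0)**2 + 44635)*(42009 + 37489) = ((-63)**2 + 44635)*79498 = (3969 + 44635)*79498 = 48604*79498 = 3863920792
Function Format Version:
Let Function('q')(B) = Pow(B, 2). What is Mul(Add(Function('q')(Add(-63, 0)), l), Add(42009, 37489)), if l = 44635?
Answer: 3863920792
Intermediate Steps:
Mul(Add(Function('q')(Add(-63, 0)), l), Add(42009, 37489)) = Mul(Add(Pow(Add(-63, 0), 2), 44635), Add(42009, 37489)) = Mul(Add(Pow(-63, 2), 44635), 79498) = Mul(Add(3969, 44635), 79498) = Mul(48604, 79498) = 3863920792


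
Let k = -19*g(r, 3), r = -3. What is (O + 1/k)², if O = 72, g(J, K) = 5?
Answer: 46771921/9025 ≈ 5182.5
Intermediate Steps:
k = -95 (k = -19*5 = -95)
(O + 1/k)² = (72 + 1/(-95))² = (72 - 1/95)² = (6839/95)² = 46771921/9025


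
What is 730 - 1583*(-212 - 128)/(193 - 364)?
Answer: -413390/171 ≈ -2417.5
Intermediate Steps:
730 - 1583*(-212 - 128)/(193 - 364) = 730 - (-538220)/(-171) = 730 - (-538220)*(-1)/171 = 730 - 1583*340/171 = 730 - 538220/171 = -413390/171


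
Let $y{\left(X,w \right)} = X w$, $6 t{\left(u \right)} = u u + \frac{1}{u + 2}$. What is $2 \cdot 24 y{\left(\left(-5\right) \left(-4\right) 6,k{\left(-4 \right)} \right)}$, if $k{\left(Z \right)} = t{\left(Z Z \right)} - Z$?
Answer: $\frac{806560}{3} \approx 2.6885 \cdot 10^{5}$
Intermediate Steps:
$t{\left(u \right)} = \frac{u^{2}}{6} + \frac{1}{6 \left(2 + u\right)}$ ($t{\left(u \right)} = \frac{u u + \frac{1}{u + 2}}{6} = \frac{u^{2} + \frac{1}{2 + u}}{6} = \frac{u^{2}}{6} + \frac{1}{6 \left(2 + u\right)}$)
$k{\left(Z \right)} = - Z + \frac{1 + Z^{6} + 2 Z^{4}}{6 \left(2 + Z^{2}\right)}$ ($k{\left(Z \right)} = \frac{1 + \left(Z Z\right)^{3} + 2 \left(Z Z\right)^{2}}{6 \left(2 + Z Z\right)} - Z = \frac{1 + \left(Z^{2}\right)^{3} + 2 \left(Z^{2}\right)^{2}}{6 \left(2 + Z^{2}\right)} - Z = \frac{1 + Z^{6} + 2 Z^{4}}{6 \left(2 + Z^{2}\right)} - Z = - Z + \frac{1 + Z^{6} + 2 Z^{4}}{6 \left(2 + Z^{2}\right)}$)
$2 \cdot 24 y{\left(\left(-5\right) \left(-4\right) 6,k{\left(-4 \right)} \right)} = 2 \cdot 24 \left(-5\right) \left(-4\right) 6 \frac{1 + \left(-4\right)^{6} + 2 \left(-4\right)^{4} - - 24 \left(2 + \left(-4\right)^{2}\right)}{6 \left(2 + \left(-4\right)^{2}\right)} = 48 \cdot 20 \cdot 6 \frac{1 + 4096 + 2 \cdot 256 - - 24 \left(2 + 16\right)}{6 \left(2 + 16\right)} = 48 \cdot 120 \frac{1 + 4096 + 512 - \left(-24\right) 18}{6 \cdot 18} = 48 \cdot 120 \cdot \frac{1}{6} \cdot \frac{1}{18} \left(1 + 4096 + 512 + 432\right) = 48 \cdot 120 \cdot \frac{1}{6} \cdot \frac{1}{18} \cdot 5041 = 48 \cdot 120 \cdot \frac{5041}{108} = 48 \cdot \frac{50410}{9} = \frac{806560}{3}$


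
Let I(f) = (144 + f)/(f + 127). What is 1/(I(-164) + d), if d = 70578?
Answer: 37/2611406 ≈ 1.4169e-5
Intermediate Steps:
I(f) = (144 + f)/(127 + f)
1/(I(-164) + d) = 1/((144 - 164)/(127 - 164) + 70578) = 1/(-20/(-37) + 70578) = 1/(-1/37*(-20) + 70578) = 1/(20/37 + 70578) = 1/(2611406/37) = 37/2611406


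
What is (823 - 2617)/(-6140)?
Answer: 897/3070 ≈ 0.29218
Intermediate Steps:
(823 - 2617)/(-6140) = -1794*(-1/6140) = 897/3070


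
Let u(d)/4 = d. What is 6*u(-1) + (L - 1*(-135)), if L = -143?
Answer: -32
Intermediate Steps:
u(d) = 4*d
6*u(-1) + (L - 1*(-135)) = 6*(4*(-1)) + (-143 - 1*(-135)) = 6*(-4) + (-143 + 135) = -24 - 8 = -32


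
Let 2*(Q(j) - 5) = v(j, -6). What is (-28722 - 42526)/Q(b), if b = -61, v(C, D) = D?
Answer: -35624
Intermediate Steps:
Q(j) = 2 (Q(j) = 5 + (½)*(-6) = 5 - 3 = 2)
(-28722 - 42526)/Q(b) = (-28722 - 42526)/2 = -71248*½ = -35624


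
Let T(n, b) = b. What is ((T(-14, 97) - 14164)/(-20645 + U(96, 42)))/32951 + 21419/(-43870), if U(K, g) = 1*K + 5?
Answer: -22583917763/46257931840 ≈ -0.48822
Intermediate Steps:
U(K, g) = 5 + K (U(K, g) = K + 5 = 5 + K)
((T(-14, 97) - 14164)/(-20645 + U(96, 42)))/32951 + 21419/(-43870) = ((97 - 14164)/(-20645 + (5 + 96)))/32951 + 21419/(-43870) = -14067/(-20645 + 101)*(1/32951) + 21419*(-1/43870) = -14067/(-20544)*(1/32951) - 21419/43870 = -14067*(-1/20544)*(1/32951) - 21419/43870 = (4689/6848)*(1/32951) - 21419/43870 = 4689/225648448 - 21419/43870 = -22583917763/46257931840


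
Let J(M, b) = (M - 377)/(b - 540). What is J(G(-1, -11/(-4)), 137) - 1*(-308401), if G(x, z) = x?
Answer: 124285981/403 ≈ 3.0840e+5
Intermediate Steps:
J(M, b) = (-377 + M)/(-540 + b)
J(G(-1, -11/(-4)), 137) - 1*(-308401) = (-377 - 1)/(-540 + 137) - 1*(-308401) = -378/(-403) + 308401 = -1/403*(-378) + 308401 = 378/403 + 308401 = 124285981/403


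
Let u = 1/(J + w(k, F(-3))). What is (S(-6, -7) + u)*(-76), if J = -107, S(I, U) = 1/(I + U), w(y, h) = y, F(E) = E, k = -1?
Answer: 2299/351 ≈ 6.5499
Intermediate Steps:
u = -1/108 (u = 1/(-107 - 1) = 1/(-108) = -1/108 ≈ -0.0092593)
(S(-6, -7) + u)*(-76) = (1/(-6 - 7) - 1/108)*(-76) = (1/(-13) - 1/108)*(-76) = (-1/13 - 1/108)*(-76) = -121/1404*(-76) = 2299/351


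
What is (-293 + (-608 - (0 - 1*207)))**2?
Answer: 481636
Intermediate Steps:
(-293 + (-608 - (0 - 1*207)))**2 = (-293 + (-608 - (0 - 207)))**2 = (-293 + (-608 - 1*(-207)))**2 = (-293 + (-608 + 207))**2 = (-293 - 401)**2 = (-694)**2 = 481636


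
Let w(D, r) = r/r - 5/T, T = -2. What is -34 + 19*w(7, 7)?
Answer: 65/2 ≈ 32.500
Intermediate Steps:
w(D, r) = 7/2 (w(D, r) = r/r - 5/(-2) = 1 - 5*(-1/2) = 1 + 5/2 = 7/2)
-34 + 19*w(7, 7) = -34 + 19*(7/2) = -34 + 133/2 = 65/2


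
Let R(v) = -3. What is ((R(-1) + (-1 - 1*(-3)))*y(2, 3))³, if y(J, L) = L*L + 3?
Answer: -1728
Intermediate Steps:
y(J, L) = 3 + L² (y(J, L) = L² + 3 = 3 + L²)
((R(-1) + (-1 - 1*(-3)))*y(2, 3))³ = ((-3 + (-1 - 1*(-3)))*(3 + 3²))³ = ((-3 + (-1 + 3))*(3 + 9))³ = ((-3 + 2)*12)³ = (-1*12)³ = (-12)³ = -1728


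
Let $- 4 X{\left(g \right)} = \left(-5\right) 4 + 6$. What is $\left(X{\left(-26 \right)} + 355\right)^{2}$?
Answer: $\frac{514089}{4} \approx 1.2852 \cdot 10^{5}$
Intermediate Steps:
$X{\left(g \right)} = \frac{7}{2}$ ($X{\left(g \right)} = - \frac{\left(-5\right) 4 + 6}{4} = - \frac{-20 + 6}{4} = \left(- \frac{1}{4}\right) \left(-14\right) = \frac{7}{2}$)
$\left(X{\left(-26 \right)} + 355\right)^{2} = \left(\frac{7}{2} + 355\right)^{2} = \left(\frac{717}{2}\right)^{2} = \frac{514089}{4}$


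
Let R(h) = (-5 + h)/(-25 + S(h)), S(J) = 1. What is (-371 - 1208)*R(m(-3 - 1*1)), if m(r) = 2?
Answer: -1579/8 ≈ -197.38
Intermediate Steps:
R(h) = 5/24 - h/24 (R(h) = (-5 + h)/(-25 + 1) = (-5 + h)/(-24) = (-5 + h)*(-1/24) = 5/24 - h/24)
(-371 - 1208)*R(m(-3 - 1*1)) = (-371 - 1208)*(5/24 - 1/24*2) = -1579*(5/24 - 1/12) = -1579*⅛ = -1579/8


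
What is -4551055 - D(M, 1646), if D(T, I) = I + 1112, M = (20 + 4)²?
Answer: -4553813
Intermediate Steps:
M = 576 (M = 24² = 576)
D(T, I) = 1112 + I
-4551055 - D(M, 1646) = -4551055 - (1112 + 1646) = -4551055 - 1*2758 = -4551055 - 2758 = -4553813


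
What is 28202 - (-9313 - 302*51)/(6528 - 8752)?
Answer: 62696533/2224 ≈ 28191.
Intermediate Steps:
28202 - (-9313 - 302*51)/(6528 - 8752) = 28202 - (-9313 - 15402)/(-2224) = 28202 - (-24715)*(-1)/2224 = 28202 - 1*24715/2224 = 28202 - 24715/2224 = 62696533/2224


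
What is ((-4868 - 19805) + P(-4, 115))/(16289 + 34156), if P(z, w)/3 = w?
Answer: -24328/50445 ≈ -0.48227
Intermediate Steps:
P(z, w) = 3*w
((-4868 - 19805) + P(-4, 115))/(16289 + 34156) = ((-4868 - 19805) + 3*115)/(16289 + 34156) = (-24673 + 345)/50445 = -24328*1/50445 = -24328/50445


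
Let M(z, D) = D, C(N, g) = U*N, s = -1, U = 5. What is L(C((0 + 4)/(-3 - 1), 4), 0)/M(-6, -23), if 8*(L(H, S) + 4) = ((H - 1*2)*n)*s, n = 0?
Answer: 4/23 ≈ 0.17391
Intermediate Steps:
C(N, g) = 5*N
L(H, S) = -4 (L(H, S) = -4 + (((H - 1*2)*0)*(-1))/8 = -4 + (((H - 2)*0)*(-1))/8 = -4 + (((-2 + H)*0)*(-1))/8 = -4 + (0*(-1))/8 = -4 + (⅛)*0 = -4 + 0 = -4)
L(C((0 + 4)/(-3 - 1), 4), 0)/M(-6, -23) = -4/(-23) = -4*(-1/23) = 4/23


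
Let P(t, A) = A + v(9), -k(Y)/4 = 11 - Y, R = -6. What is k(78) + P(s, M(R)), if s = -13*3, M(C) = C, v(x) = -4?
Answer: 258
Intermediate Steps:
k(Y) = -44 + 4*Y (k(Y) = -4*(11 - Y) = -44 + 4*Y)
s = -39
P(t, A) = -4 + A (P(t, A) = A - 4 = -4 + A)
k(78) + P(s, M(R)) = (-44 + 4*78) + (-4 - 6) = (-44 + 312) - 10 = 268 - 10 = 258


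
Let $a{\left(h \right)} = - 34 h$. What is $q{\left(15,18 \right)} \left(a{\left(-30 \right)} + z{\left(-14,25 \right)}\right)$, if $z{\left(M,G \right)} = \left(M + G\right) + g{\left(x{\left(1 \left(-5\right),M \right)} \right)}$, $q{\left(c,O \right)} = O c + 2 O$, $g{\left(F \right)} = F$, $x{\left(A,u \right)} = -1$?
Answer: $315180$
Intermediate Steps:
$q{\left(c,O \right)} = 2 O + O c$
$z{\left(M,G \right)} = -1 + G + M$ ($z{\left(M,G \right)} = \left(M + G\right) - 1 = \left(G + M\right) - 1 = -1 + G + M$)
$q{\left(15,18 \right)} \left(a{\left(-30 \right)} + z{\left(-14,25 \right)}\right) = 18 \left(2 + 15\right) \left(\left(-34\right) \left(-30\right) - -10\right) = 18 \cdot 17 \left(1020 + 10\right) = 306 \cdot 1030 = 315180$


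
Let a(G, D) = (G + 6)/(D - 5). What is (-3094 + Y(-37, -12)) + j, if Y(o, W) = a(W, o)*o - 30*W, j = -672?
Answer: -23879/7 ≈ -3411.3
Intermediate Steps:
a(G, D) = (6 + G)/(-5 + D)
Y(o, W) = -30*W + o*(6 + W)/(-5 + o) (Y(o, W) = ((6 + W)/(-5 + o))*o - 30*W = o*(6 + W)/(-5 + o) - 30*W = -30*W + o*(6 + W)/(-5 + o))
(-3094 + Y(-37, -12)) + j = (-3094 + (-37*(6 - 12) - 30*(-12)*(-5 - 37))/(-5 - 37)) - 672 = (-3094 + (-37*(-6) - 30*(-12)*(-42))/(-42)) - 672 = (-3094 - (222 - 15120)/42) - 672 = (-3094 - 1/42*(-14898)) - 672 = (-3094 + 2483/7) - 672 = -19175/7 - 672 = -23879/7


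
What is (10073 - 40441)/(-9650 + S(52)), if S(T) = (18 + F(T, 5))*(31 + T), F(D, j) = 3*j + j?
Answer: 949/203 ≈ 4.6749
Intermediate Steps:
F(D, j) = 4*j
S(T) = 1178 + 38*T (S(T) = (18 + 4*5)*(31 + T) = (18 + 20)*(31 + T) = 38*(31 + T) = 1178 + 38*T)
(10073 - 40441)/(-9650 + S(52)) = (10073 - 40441)/(-9650 + (1178 + 38*52)) = -30368/(-9650 + (1178 + 1976)) = -30368/(-9650 + 3154) = -30368/(-6496) = -30368*(-1/6496) = 949/203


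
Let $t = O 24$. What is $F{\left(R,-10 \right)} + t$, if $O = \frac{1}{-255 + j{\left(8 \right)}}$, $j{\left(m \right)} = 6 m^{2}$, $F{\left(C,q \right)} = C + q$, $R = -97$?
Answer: $- \frac{4593}{43} \approx -106.81$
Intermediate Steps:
$O = \frac{1}{129}$ ($O = \frac{1}{-255 + 6 \cdot 8^{2}} = \frac{1}{-255 + 6 \cdot 64} = \frac{1}{-255 + 384} = \frac{1}{129} \approx 0.0077519$)
$t = \frac{8}{43}$ ($t = \frac{1}{129} \cdot 24 = \frac{8}{43} \approx 0.18605$)
$F{\left(R,-10 \right)} + t = \left(-97 - 10\right) + \frac{8}{43} = -107 + \frac{8}{43} = - \frac{4593}{43}$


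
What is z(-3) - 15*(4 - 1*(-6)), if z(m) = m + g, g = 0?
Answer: -153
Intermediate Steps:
z(m) = m (z(m) = m + 0 = m)
z(-3) - 15*(4 - 1*(-6)) = -3 - 15*(4 - 1*(-6)) = -3 - 15*(4 + 6) = -3 - 15*10 = -3 - 150 = -153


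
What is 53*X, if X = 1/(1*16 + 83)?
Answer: 53/99 ≈ 0.53535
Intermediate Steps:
X = 1/99 (X = 1/(16 + 83) = 1/99 ≈ 0.010101)
53*X = 53*(1/99) = 53/99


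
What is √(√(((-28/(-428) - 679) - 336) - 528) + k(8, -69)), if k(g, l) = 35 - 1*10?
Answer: √(286225 + 107*I*√17665058)/107 ≈ 5.9817 + 3.2834*I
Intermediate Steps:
k(g, l) = 25 (k(g, l) = 35 - 10 = 25)
√(√(((-28/(-428) - 679) - 336) - 528) + k(8, -69)) = √(√(((-28/(-428) - 679) - 336) - 528) + 25) = √(√(((-28*(-1/428) - 679) - 336) - 528) + 25) = √(√(((7/107 - 679) - 336) - 528) + 25) = √(√((-72646/107 - 336) - 528) + 25) = √(√(-108598/107 - 528) + 25) = √(√(-165094/107) + 25) = √(I*√17665058/107 + 25) = √(25 + I*√17665058/107)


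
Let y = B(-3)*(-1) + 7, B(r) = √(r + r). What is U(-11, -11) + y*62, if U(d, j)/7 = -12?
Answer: 350 - 62*I*√6 ≈ 350.0 - 151.87*I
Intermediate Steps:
U(d, j) = -84 (U(d, j) = 7*(-12) = -84)
B(r) = √2*√r (B(r) = √(2*r) = √2*√r)
y = 7 - I*√6 (y = (√2*√(-3))*(-1) + 7 = (√2*(I*√3))*(-1) + 7 = (I*√6)*(-1) + 7 = -I*√6 + 7 = 7 - I*√6 ≈ 7.0 - 2.4495*I)
U(-11, -11) + y*62 = -84 + (7 - I*√6)*62 = -84 + (434 - 62*I*√6) = 350 - 62*I*√6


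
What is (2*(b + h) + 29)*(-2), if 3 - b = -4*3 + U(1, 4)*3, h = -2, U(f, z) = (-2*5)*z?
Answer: -590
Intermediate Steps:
U(f, z) = -10*z
b = 135 (b = 3 - (-4*3 - 10*4*3) = 3 - (-12 - 40*3) = 3 - (-12 - 120) = 3 - 1*(-132) = 3 + 132 = 135)
(2*(b + h) + 29)*(-2) = (2*(135 - 2) + 29)*(-2) = (2*133 + 29)*(-2) = (266 + 29)*(-2) = 295*(-2) = -590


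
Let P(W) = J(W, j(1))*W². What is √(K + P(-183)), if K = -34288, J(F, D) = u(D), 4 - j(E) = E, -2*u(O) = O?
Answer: I*√338086/2 ≈ 290.73*I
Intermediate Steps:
u(O) = -O/2
j(E) = 4 - E
J(F, D) = -D/2
P(W) = -3*W²/2 (P(W) = (-(4 - 1*1)/2)*W² = (-(4 - 1)/2)*W² = (-½*3)*W² = -3*W²/2)
√(K + P(-183)) = √(-34288 - 3/2*(-183)²) = √(-34288 - 3/2*33489) = √(-34288 - 100467/2) = √(-169043/2) = I*√338086/2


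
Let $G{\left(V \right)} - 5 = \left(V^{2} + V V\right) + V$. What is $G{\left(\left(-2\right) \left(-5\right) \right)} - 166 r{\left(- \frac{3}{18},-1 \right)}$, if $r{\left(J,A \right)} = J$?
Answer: $\frac{728}{3} \approx 242.67$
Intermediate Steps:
$G{\left(V \right)} = 5 + V + 2 V^{2}$ ($G{\left(V \right)} = 5 + \left(\left(V^{2} + V V\right) + V\right) = 5 + \left(\left(V^{2} + V^{2}\right) + V\right) = 5 + \left(2 V^{2} + V\right) = 5 + \left(V + 2 V^{2}\right) = 5 + V + 2 V^{2}$)
$G{\left(\left(-2\right) \left(-5\right) \right)} - 166 r{\left(- \frac{3}{18},-1 \right)} = \left(5 - -10 + 2 \left(\left(-2\right) \left(-5\right)\right)^{2}\right) - 166 \left(- \frac{3}{18}\right) = \left(5 + 10 + 2 \cdot 10^{2}\right) - 166 \left(\left(-3\right) \frac{1}{18}\right) = \left(5 + 10 + 2 \cdot 100\right) - - \frac{83}{3} = \left(5 + 10 + 200\right) + \frac{83}{3} = 215 + \frac{83}{3} = \frac{728}{3}$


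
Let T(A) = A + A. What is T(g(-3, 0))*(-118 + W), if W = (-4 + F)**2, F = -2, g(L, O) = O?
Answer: 0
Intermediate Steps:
T(A) = 2*A
W = 36 (W = (-4 - 2)**2 = (-6)**2 = 36)
T(g(-3, 0))*(-118 + W) = (2*0)*(-118 + 36) = 0*(-82) = 0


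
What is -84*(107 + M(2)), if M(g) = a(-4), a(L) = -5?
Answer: -8568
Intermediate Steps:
M(g) = -5
-84*(107 + M(2)) = -84*(107 - 5) = -84*102 = -8568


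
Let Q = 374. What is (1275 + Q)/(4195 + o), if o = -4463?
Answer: -1649/268 ≈ -6.1530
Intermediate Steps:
(1275 + Q)/(4195 + o) = (1275 + 374)/(4195 - 4463) = 1649/(-268) = 1649*(-1/268) = -1649/268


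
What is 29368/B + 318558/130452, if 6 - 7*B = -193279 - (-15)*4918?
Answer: 10815043287/2598495130 ≈ 4.1620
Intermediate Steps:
B = 119515/7 (B = 6/7 - (-193279 - (-15)*4918)/7 = 6/7 - (-193279 - 1*(-73770))/7 = 6/7 - (-193279 + 73770)/7 = 6/7 - ⅐*(-119509) = 6/7 + 119509/7 = 119515/7 ≈ 17074.)
29368/B + 318558/130452 = 29368/(119515/7) + 318558/130452 = 29368*(7/119515) + 318558*(1/130452) = 205576/119515 + 53093/21742 = 10815043287/2598495130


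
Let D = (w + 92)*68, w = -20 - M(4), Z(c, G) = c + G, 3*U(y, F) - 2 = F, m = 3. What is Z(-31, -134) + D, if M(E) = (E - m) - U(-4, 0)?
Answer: 14125/3 ≈ 4708.3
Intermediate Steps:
U(y, F) = ⅔ + F/3
Z(c, G) = G + c
M(E) = -11/3 + E (M(E) = (E - 1*3) - (⅔ + (⅓)*0) = (E - 3) - (⅔ + 0) = (-3 + E) - 1*⅔ = (-3 + E) - ⅔ = -11/3 + E)
w = -61/3 (w = -20 - (-11/3 + 4) = -20 - 1*⅓ = -20 - ⅓ = -61/3 ≈ -20.333)
D = 14620/3 (D = (-61/3 + 92)*68 = (215/3)*68 = 14620/3 ≈ 4873.3)
Z(-31, -134) + D = (-134 - 31) + 14620/3 = -165 + 14620/3 = 14125/3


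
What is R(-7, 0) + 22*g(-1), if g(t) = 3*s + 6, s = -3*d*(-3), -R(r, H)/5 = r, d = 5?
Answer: 3137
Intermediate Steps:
R(r, H) = -5*r
s = 45 (s = -3*5*(-3) = -15*(-3) = 45)
g(t) = 141 (g(t) = 3*45 + 6 = 135 + 6 = 141)
R(-7, 0) + 22*g(-1) = -5*(-7) + 22*141 = 35 + 3102 = 3137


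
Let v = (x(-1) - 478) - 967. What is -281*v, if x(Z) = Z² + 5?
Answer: 404359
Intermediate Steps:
x(Z) = 5 + Z²
v = -1439 (v = ((5 + (-1)²) - 478) - 967 = ((5 + 1) - 478) - 967 = (6 - 478) - 967 = -472 - 967 = -1439)
-281*v = -281*(-1439) = 404359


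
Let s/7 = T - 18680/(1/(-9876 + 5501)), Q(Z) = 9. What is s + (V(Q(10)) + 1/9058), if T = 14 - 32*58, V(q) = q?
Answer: 5181738637671/9058 ≈ 5.7206e+8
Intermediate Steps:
T = -1842 (T = 14 - 1856 = -1842)
s = 572062106 (s = 7*(-1842 - 18680/(1/(-9876 + 5501))) = 7*(-1842 - 18680/(1/(-4375))) = 7*(-1842 - 18680/(-1/4375)) = 7*(-1842 - 18680*(-4375)) = 7*(-1842 - 1*(-81725000)) = 7*(-1842 + 81725000) = 7*81723158 = 572062106)
s + (V(Q(10)) + 1/9058) = 572062106 + (9 + 1/9058) = 572062106 + 81523/9058 = 5181738637671/9058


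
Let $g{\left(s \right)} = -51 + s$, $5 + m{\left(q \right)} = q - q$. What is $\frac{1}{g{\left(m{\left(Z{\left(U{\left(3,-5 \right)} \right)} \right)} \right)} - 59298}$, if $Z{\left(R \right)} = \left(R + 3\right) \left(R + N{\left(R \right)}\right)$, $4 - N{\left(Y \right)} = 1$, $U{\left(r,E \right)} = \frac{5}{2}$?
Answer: $- \frac{1}{59354} \approx -1.6848 \cdot 10^{-5}$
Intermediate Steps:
$U{\left(r,E \right)} = \frac{5}{2}$ ($U{\left(r,E \right)} = 5 \cdot \frac{1}{2} = \frac{5}{2}$)
$N{\left(Y \right)} = 3$ ($N{\left(Y \right)} = 4 - 1 = 3$)
$Z{\left(R \right)} = \left(3 + R\right)^{2}$ ($Z{\left(R \right)} = \left(R + 3\right) \left(R + 3\right) = \left(3 + R\right) \left(3 + R\right) = \left(3 + R\right)^{2}$)
$m{\left(q \right)} = -5$ ($m{\left(q \right)} = -5 + \left(q - q\right) = -5 + 0 = -5$)
$\frac{1}{g{\left(m{\left(Z{\left(U{\left(3,-5 \right)} \right)} \right)} \right)} - 59298} = \frac{1}{\left(-51 - 5\right) - 59298} = \frac{1}{-56 - 59298} = \frac{1}{-59354} = - \frac{1}{59354}$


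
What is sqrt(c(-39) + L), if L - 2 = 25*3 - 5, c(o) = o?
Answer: sqrt(33) ≈ 5.7446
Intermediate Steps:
L = 72 (L = 2 + (25*3 - 5) = 2 + (75 - 5) = 2 + 70 = 72)
sqrt(c(-39) + L) = sqrt(-39 + 72) = sqrt(33)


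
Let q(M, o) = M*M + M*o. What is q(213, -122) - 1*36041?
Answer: -16658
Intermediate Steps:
q(M, o) = M² + M*o
q(213, -122) - 1*36041 = 213*(213 - 122) - 1*36041 = 213*91 - 36041 = 19383 - 36041 = -16658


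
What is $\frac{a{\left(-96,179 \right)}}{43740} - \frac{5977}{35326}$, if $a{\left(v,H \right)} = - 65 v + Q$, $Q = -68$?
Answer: $- \frac{10850477}{386289810} \approx -0.028089$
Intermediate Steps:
$a{\left(v,H \right)} = -68 - 65 v$ ($a{\left(v,H \right)} = - 65 v - 68 = -68 - 65 v$)
$\frac{a{\left(-96,179 \right)}}{43740} - \frac{5977}{35326} = \frac{-68 - -6240}{43740} - \frac{5977}{35326} = \left(-68 + 6240\right) \frac{1}{43740} - \frac{5977}{35326} = 6172 \cdot \frac{1}{43740} - \frac{5977}{35326} = \frac{1543}{10935} - \frac{5977}{35326} = - \frac{10850477}{386289810}$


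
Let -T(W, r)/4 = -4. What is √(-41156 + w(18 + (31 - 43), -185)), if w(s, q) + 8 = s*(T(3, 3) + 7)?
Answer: I*√41026 ≈ 202.55*I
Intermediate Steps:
T(W, r) = 16 (T(W, r) = -4*(-4) = 16)
w(s, q) = -8 + 23*s (w(s, q) = -8 + s*(16 + 7) = -8 + s*23 = -8 + 23*s)
√(-41156 + w(18 + (31 - 43), -185)) = √(-41156 + (-8 + 23*(18 + (31 - 43)))) = √(-41156 + (-8 + 23*(18 - 12))) = √(-41156 + (-8 + 23*6)) = √(-41156 + (-8 + 138)) = √(-41156 + 130) = √(-41026) = I*√41026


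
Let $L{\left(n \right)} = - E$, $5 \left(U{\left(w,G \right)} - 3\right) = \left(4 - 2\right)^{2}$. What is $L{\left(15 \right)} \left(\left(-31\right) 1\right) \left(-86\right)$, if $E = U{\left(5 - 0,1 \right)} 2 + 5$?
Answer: $- \frac{167958}{5} \approx -33592.0$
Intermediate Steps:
$U{\left(w,G \right)} = \frac{19}{5}$ ($U{\left(w,G \right)} = 3 + \frac{\left(4 - 2\right)^{2}}{5} = 3 + \frac{2^{2}}{5} = 3 + \frac{1}{5} \cdot 4 = 3 + \frac{4}{5} = \frac{19}{5}$)
$E = \frac{63}{5}$ ($E = \frac{19}{5} \cdot 2 + 5 = \frac{38}{5} + 5 = \frac{63}{5} \approx 12.6$)
$L{\left(n \right)} = - \frac{63}{5}$ ($L{\left(n \right)} = \left(-1\right) \frac{63}{5} = - \frac{63}{5}$)
$L{\left(15 \right)} \left(\left(-31\right) 1\right) \left(-86\right) = - \frac{63 \left(\left(-31\right) 1\right)}{5} \left(-86\right) = \left(- \frac{63}{5}\right) \left(-31\right) \left(-86\right) = \frac{1953}{5} \left(-86\right) = - \frac{167958}{5}$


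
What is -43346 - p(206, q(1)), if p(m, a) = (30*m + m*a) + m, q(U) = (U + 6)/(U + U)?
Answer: -50453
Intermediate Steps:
q(U) = (6 + U)/(2*U) (q(U) = (6 + U)/((2*U)) = (6 + U)*(1/(2*U)) = (6 + U)/(2*U))
p(m, a) = 31*m + a*m (p(m, a) = (30*m + a*m) + m = 31*m + a*m)
-43346 - p(206, q(1)) = -43346 - 206*(31 + (½)*(6 + 1)/1) = -43346 - 206*(31 + (½)*1*7) = -43346 - 206*(31 + 7/2) = -43346 - 206*69/2 = -43346 - 1*7107 = -43346 - 7107 = -50453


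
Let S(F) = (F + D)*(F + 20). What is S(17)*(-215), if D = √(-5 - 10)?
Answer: -135235 - 7955*I*√15 ≈ -1.3524e+5 - 30810.0*I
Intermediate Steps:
D = I*√15 (D = √(-15) = I*√15 ≈ 3.873*I)
S(F) = (20 + F)*(F + I*√15) (S(F) = (F + I*√15)*(F + 20) = (F + I*√15)*(20 + F) = (20 + F)*(F + I*√15))
S(17)*(-215) = (17² + 20*17 + 20*I*√15 + I*17*√15)*(-215) = (289 + 340 + 20*I*√15 + 17*I*√15)*(-215) = (629 + 37*I*√15)*(-215) = -135235 - 7955*I*√15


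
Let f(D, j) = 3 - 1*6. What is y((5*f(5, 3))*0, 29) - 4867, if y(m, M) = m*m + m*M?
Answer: -4867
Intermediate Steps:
f(D, j) = -3 (f(D, j) = 3 - 6 = -3)
y(m, M) = m² + M*m
y((5*f(5, 3))*0, 29) - 4867 = ((5*(-3))*0)*(29 + (5*(-3))*0) - 4867 = (-15*0)*(29 - 15*0) - 4867 = 0*(29 + 0) - 4867 = 0*29 - 4867 = 0 - 4867 = -4867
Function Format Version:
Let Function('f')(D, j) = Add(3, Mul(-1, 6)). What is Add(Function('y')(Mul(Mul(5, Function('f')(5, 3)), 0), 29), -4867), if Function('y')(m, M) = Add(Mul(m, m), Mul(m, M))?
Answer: -4867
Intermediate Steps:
Function('f')(D, j) = -3 (Function('f')(D, j) = Add(3, -6) = -3)
Function('y')(m, M) = Add(Pow(m, 2), Mul(M, m))
Add(Function('y')(Mul(Mul(5, Function('f')(5, 3)), 0), 29), -4867) = Add(Mul(Mul(Mul(5, -3), 0), Add(29, Mul(Mul(5, -3), 0))), -4867) = Add(Mul(Mul(-15, 0), Add(29, Mul(-15, 0))), -4867) = Add(Mul(0, Add(29, 0)), -4867) = Add(Mul(0, 29), -4867) = Add(0, -4867) = -4867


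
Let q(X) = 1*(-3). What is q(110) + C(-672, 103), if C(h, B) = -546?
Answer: -549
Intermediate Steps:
q(X) = -3
q(110) + C(-672, 103) = -3 - 546 = -549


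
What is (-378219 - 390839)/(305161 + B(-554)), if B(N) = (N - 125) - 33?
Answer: -769058/304449 ≈ -2.5261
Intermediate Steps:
B(N) = -158 + N (B(N) = (-125 + N) - 33 = -158 + N)
(-378219 - 390839)/(305161 + B(-554)) = (-378219 - 390839)/(305161 + (-158 - 554)) = -769058/(305161 - 712) = -769058/304449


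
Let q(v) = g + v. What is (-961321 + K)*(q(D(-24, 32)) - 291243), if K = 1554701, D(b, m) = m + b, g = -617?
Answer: -173179139760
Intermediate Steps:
D(b, m) = b + m
q(v) = -617 + v
(-961321 + K)*(q(D(-24, 32)) - 291243) = (-961321 + 1554701)*((-617 + (-24 + 32)) - 291243) = 593380*((-617 + 8) - 291243) = 593380*(-609 - 291243) = 593380*(-291852) = -173179139760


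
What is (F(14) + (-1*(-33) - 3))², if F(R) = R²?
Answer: 51076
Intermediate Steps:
(F(14) + (-1*(-33) - 3))² = (14² + (-1*(-33) - 3))² = (196 + (33 - 3))² = (196 + 30)² = 226² = 51076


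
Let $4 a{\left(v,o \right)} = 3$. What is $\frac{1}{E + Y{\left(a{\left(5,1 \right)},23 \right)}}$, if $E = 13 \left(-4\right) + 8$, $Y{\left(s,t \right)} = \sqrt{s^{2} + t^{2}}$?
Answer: $- \frac{704}{22503} - \frac{4 \sqrt{8473}}{22503} \approx -0.047647$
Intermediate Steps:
$a{\left(v,o \right)} = \frac{3}{4}$ ($a{\left(v,o \right)} = \frac{1}{4} \cdot 3 = \frac{3}{4}$)
$E = -44$ ($E = -52 + 8 = -44$)
$\frac{1}{E + Y{\left(a{\left(5,1 \right)},23 \right)}} = \frac{1}{-44 + \sqrt{\left(\frac{3}{4}\right)^{2} + 23^{2}}} = \frac{1}{-44 + \sqrt{\frac{9}{16} + 529}} = \frac{1}{-44 + \sqrt{\frac{8473}{16}}} = \frac{1}{-44 + \frac{\sqrt{8473}}{4}}$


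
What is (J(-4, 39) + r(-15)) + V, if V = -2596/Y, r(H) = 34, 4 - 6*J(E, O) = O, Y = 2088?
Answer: 7027/261 ≈ 26.923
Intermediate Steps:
J(E, O) = 2/3 - O/6
V = -649/522 (V = -2596/2088 = -2596*1/2088 = -649/522 ≈ -1.2433)
(J(-4, 39) + r(-15)) + V = ((2/3 - 1/6*39) + 34) - 649/522 = ((2/3 - 13/2) + 34) - 649/522 = (-35/6 + 34) - 649/522 = 169/6 - 649/522 = 7027/261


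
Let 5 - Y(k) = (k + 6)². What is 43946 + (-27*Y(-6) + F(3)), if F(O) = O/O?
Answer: 43812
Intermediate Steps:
F(O) = 1
Y(k) = 5 - (6 + k)² (Y(k) = 5 - (k + 6)² = 5 - (6 + k)²)
43946 + (-27*Y(-6) + F(3)) = 43946 + (-27*(5 - (6 - 6)²) + 1) = 43946 + (-27*(5 - 1*0²) + 1) = 43946 + (-27*(5 - 1*0) + 1) = 43946 + (-27*(5 + 0) + 1) = 43946 + (-27*5 + 1) = 43946 + (-135 + 1) = 43946 - 134 = 43812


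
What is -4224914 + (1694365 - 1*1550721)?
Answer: -4081270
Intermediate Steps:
-4224914 + (1694365 - 1*1550721) = -4224914 + (1694365 - 1550721) = -4224914 + 143644 = -4081270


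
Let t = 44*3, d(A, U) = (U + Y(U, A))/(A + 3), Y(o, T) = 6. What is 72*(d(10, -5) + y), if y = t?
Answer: 123624/13 ≈ 9509.5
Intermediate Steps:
d(A, U) = (6 + U)/(3 + A) (d(A, U) = (U + 6)/(A + 3) = (6 + U)/(3 + A))
t = 132
y = 132
72*(d(10, -5) + y) = 72*((6 - 5)/(3 + 10) + 132) = 72*(1/13 + 132) = 72*(1717/13) = 123624/13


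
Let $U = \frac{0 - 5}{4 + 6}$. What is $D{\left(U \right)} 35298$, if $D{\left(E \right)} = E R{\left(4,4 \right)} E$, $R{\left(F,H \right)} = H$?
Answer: $35298$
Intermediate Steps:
$U = - \frac{1}{2}$ ($U = - \frac{5}{10} = \left(-5\right) \frac{1}{10} = - \frac{1}{2} \approx -0.5$)
$D{\left(E \right)} = 4 E^{2}$ ($D{\left(E \right)} = E 4 E = 4 E E = 4 E^{2}$)
$D{\left(U \right)} 35298 = 4 \left(- \frac{1}{2}\right)^{2} \cdot 35298 = 4 \cdot \frac{1}{4} \cdot 35298 = 1 \cdot 35298 = 35298$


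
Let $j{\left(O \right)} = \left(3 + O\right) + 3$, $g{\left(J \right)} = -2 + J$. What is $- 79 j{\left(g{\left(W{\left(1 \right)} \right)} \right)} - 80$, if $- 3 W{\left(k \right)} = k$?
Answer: $- \frac{1109}{3} \approx -369.67$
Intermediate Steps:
$W{\left(k \right)} = - \frac{k}{3}$
$j{\left(O \right)} = 6 + O$
$- 79 j{\left(g{\left(W{\left(1 \right)} \right)} \right)} - 80 = - 79 \left(6 - \frac{7}{3}\right) - 80 = \left(-79\right) \frac{11}{3} - 80 = - \frac{869}{3} - 80 = - \frac{1109}{3}$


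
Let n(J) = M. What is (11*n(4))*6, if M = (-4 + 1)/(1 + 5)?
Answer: -33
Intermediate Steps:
M = -½ (M = -3/6 = -3*⅙ = -½ ≈ -0.50000)
n(J) = -½
(11*n(4))*6 = (11*(-½))*6 = -11/2*6 = -33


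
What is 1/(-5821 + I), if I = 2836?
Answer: -1/2985 ≈ -0.00033501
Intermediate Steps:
1/(-5821 + I) = 1/(-5821 + 2836) = 1/(-2985) = -1/2985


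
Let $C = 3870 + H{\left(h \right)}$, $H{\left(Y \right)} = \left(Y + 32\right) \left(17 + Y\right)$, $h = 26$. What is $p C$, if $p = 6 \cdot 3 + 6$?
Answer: $152736$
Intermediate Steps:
$H{\left(Y \right)} = \left(17 + Y\right) \left(32 + Y\right)$ ($H{\left(Y \right)} = \left(32 + Y\right) \left(17 + Y\right) = \left(17 + Y\right) \left(32 + Y\right)$)
$p = 24$ ($p = 18 + 6 = 24$)
$C = 6364$ ($C = 3870 + \left(544 + 26^{2} + 49 \cdot 26\right) = 3870 + \left(544 + 676 + 1274\right) = 3870 + 2494 = 6364$)
$p C = 24 \cdot 6364 = 152736$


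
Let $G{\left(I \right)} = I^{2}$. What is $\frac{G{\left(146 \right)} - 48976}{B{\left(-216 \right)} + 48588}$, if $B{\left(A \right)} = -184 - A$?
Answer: $- \frac{1383}{2431} \approx -0.5689$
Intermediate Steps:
$\frac{G{\left(146 \right)} - 48976}{B{\left(-216 \right)} + 48588} = \frac{146^{2} - 48976}{\left(-184 - -216\right) + 48588} = \frac{21316 - 48976}{\left(-184 + 216\right) + 48588} = - \frac{27660}{32 + 48588} = - \frac{27660}{48620} = \left(-27660\right) \frac{1}{48620} = - \frac{1383}{2431}$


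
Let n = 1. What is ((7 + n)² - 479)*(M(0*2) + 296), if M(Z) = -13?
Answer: -117445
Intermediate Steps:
((7 + n)² - 479)*(M(0*2) + 296) = ((7 + 1)² - 479)*(-13 + 296) = (8² - 479)*283 = (64 - 479)*283 = -415*283 = -117445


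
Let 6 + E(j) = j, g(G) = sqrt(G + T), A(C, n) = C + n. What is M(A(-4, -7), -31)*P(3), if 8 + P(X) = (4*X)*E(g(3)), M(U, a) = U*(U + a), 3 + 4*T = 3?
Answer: -36960 + 5544*sqrt(3) ≈ -27358.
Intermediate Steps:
T = 0 (T = -3/4 + (1/4)*3 = -3/4 + 3/4 = 0)
g(G) = sqrt(G) (g(G) = sqrt(G + 0) = sqrt(G))
E(j) = -6 + j
P(X) = -8 + 4*X*(-6 + sqrt(3)) (P(X) = -8 + (4*X)*(-6 + sqrt(3)) = -8 + 4*X*(-6 + sqrt(3)))
M(A(-4, -7), -31)*P(3) = ((-4 - 7)*((-4 - 7) - 31))*(-8 - 4*3*(6 - sqrt(3))) = (-11*(-11 - 31))*(-8 + (-72 + 12*sqrt(3))) = (-11*(-42))*(-80 + 12*sqrt(3)) = 462*(-80 + 12*sqrt(3)) = -36960 + 5544*sqrt(3)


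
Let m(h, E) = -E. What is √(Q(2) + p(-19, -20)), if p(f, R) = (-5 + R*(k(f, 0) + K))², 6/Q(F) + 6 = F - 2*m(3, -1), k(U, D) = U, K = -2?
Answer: 24*√299 ≈ 415.00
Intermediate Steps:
Q(F) = 6/(-8 + F) (Q(F) = 6/(-6 + (F - (-2)*(-1))) = 6/(-6 + (F - 2*1)) = 6/(-6 + (F - 2)) = 6/(-6 + (-2 + F)) = 6/(-8 + F))
p(f, R) = (-5 + R*(-2 + f))² (p(f, R) = (-5 + R*(f - 2))² = (-5 + R*(-2 + f))²)
√(Q(2) + p(-19, -20)) = √(6/(-8 + 2) + (5 + 2*(-20) - 1*(-20)*(-19))²) = √(6/(-6) + (5 - 40 - 380)²) = √(6*(-⅙) + (-415)²) = √(-1 + 172225) = √172224 = 24*√299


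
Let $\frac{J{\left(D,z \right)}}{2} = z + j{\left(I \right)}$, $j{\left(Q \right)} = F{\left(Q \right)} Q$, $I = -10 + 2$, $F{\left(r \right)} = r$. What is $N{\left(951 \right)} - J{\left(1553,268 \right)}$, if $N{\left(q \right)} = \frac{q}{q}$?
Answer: $-663$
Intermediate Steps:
$I = -8$
$j{\left(Q \right)} = Q^{2}$ ($j{\left(Q \right)} = Q Q = Q^{2}$)
$J{\left(D,z \right)} = 128 + 2 z$ ($J{\left(D,z \right)} = 2 \left(z + \left(-8\right)^{2}\right) = 2 \left(z + 64\right) = 2 \left(64 + z\right) = 128 + 2 z$)
$N{\left(q \right)} = 1$
$N{\left(951 \right)} - J{\left(1553,268 \right)} = 1 - \left(128 + 2 \cdot 268\right) = 1 - \left(128 + 536\right) = 1 - 664 = -663$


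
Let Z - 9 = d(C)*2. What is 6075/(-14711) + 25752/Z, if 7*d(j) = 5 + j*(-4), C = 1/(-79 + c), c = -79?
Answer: 7222833579/2927489 ≈ 2467.2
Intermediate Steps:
C = -1/158 (C = 1/(-79 - 79) = 1/(-158) = -1/158 ≈ -0.0063291)
d(j) = 5/7 - 4*j/7 (d(j) = (5 + j*(-4))/7 = (5 - 4*j)/7 = 5/7 - 4*j/7)
Z = 5771/553 (Z = 9 + (5/7 - 4/7*(-1/158))*2 = 9 + (5/7 + 2/553)*2 = 9 + (397/553)*2 = 9 + 794/553 = 5771/553 ≈ 10.436)
6075/(-14711) + 25752/Z = 6075/(-14711) + 25752/(5771/553) = 6075*(-1/14711) + 25752*(553/5771) = -6075/14711 + 491064/199 = 7222833579/2927489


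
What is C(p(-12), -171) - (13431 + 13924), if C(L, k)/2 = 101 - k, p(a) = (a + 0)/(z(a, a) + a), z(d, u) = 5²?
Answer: -26811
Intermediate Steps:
z(d, u) = 25
p(a) = a/(25 + a) (p(a) = (a + 0)/(25 + a) = a/(25 + a))
C(L, k) = 202 - 2*k (C(L, k) = 2*(101 - k) = 202 - 2*k)
C(p(-12), -171) - (13431 + 13924) = (202 - 2*(-171)) - (13431 + 13924) = (202 + 342) - 1*27355 = 544 - 27355 = -26811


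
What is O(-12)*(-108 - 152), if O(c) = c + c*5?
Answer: 18720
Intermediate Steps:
O(c) = 6*c (O(c) = c + 5*c = 6*c)
O(-12)*(-108 - 152) = (6*(-12))*(-108 - 152) = -72*(-260) = 18720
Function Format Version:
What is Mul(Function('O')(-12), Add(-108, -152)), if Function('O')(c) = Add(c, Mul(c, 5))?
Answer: 18720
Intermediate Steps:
Function('O')(c) = Mul(6, c) (Function('O')(c) = Add(c, Mul(5, c)) = Mul(6, c))
Mul(Function('O')(-12), Add(-108, -152)) = Mul(Mul(6, -12), Add(-108, -152)) = Mul(-72, -260) = 18720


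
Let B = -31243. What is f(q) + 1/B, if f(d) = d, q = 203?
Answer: 6342328/31243 ≈ 203.00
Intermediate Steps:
f(q) + 1/B = 203 + 1/(-31243) = 203 - 1/31243 = 6342328/31243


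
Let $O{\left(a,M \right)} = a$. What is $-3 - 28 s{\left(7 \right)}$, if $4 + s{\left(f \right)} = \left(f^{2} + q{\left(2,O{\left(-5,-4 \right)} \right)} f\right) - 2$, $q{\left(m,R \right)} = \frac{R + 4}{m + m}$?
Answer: $-1158$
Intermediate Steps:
$q{\left(m,R \right)} = \frac{4 + R}{2 m}$
$s{\left(f \right)} = -6 + f^{2} - \frac{f}{4}$ ($s{\left(f \right)} = -4 - \left(2 - f^{2} - \frac{4 - 5}{2 \cdot 2} f\right) = -4 - \left(2 - f^{2} - \frac{1}{2} \cdot \frac{1}{2} \left(-1\right) f\right) = -4 - \left(2 - f^{2} + \frac{f}{4}\right) = -6 + f^{2} - \frac{f}{4}$)
$-3 - 28 s{\left(7 \right)} = -3 - 28 \left(-6 + 7^{2} - \frac{7}{4}\right) = -3 - 28 \left(-6 + 49 - \frac{7}{4}\right) = -3 - 1155 = -1158$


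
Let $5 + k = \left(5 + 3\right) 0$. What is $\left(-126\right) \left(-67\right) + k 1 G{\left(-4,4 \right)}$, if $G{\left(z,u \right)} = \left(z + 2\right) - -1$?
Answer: $8447$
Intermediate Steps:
$k = -5$ ($k = -5 + \left(5 + 3\right) 0 = -5 + 8 \cdot 0 = -5 + 0 = -5$)
$G{\left(z,u \right)} = 3 + z$ ($G{\left(z,u \right)} = \left(2 + z\right) + 1 = 3 + z$)
$\left(-126\right) \left(-67\right) + k 1 G{\left(-4,4 \right)} = \left(-126\right) \left(-67\right) + \left(-5\right) 1 \left(3 - 4\right) = 8442 - -5 = 8442 + 5 = 8447$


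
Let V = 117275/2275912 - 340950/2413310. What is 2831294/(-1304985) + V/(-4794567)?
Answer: -828438789658801444287209/381839612294077161865960 ≈ -2.1696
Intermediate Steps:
V = -49295126615/549248118872 (V = 117275*(1/2275912) - 340950*1/2413310 = 117275/2275912 - 34095/241331 = -49295126615/549248118872 ≈ -0.089750)
2831294/(-1304985) + V/(-4794567) = 2831294/(-1304985) - 49295126615/549248118872/(-4794567) = 2831294*(-1/1304985) - 49295126615/549248118872*(-1/4794567) = -2831294/1304985 + 49295126615/2633406905555768424 = -828438789658801444287209/381839612294077161865960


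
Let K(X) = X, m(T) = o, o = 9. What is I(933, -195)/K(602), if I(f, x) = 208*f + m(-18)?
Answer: 194073/602 ≈ 322.38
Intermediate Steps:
m(T) = 9
I(f, x) = 9 + 208*f (I(f, x) = 208*f + 9 = 9 + 208*f)
I(933, -195)/K(602) = (9 + 208*933)/602 = (9 + 194064)*(1/602) = 194073*(1/602) = 194073/602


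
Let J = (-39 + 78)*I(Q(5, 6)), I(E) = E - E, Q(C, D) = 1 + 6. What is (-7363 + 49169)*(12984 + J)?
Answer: 542809104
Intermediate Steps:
Q(C, D) = 7
I(E) = 0
J = 0 (J = (-39 + 78)*0 = 39*0 = 0)
(-7363 + 49169)*(12984 + J) = (-7363 + 49169)*(12984 + 0) = 41806*12984 = 542809104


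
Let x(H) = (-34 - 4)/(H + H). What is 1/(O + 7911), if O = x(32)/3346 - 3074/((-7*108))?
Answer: 412992/3268858921 ≈ 0.00012634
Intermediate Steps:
x(H) = -19/H (x(H) = -38*1/(2*H) = -19/H)
O = 1679209/412992 (O = -19/32/3346 - 3074/((-7*108)) = -19*1/32*(1/3346) - 3074/(-756) = -19/32*1/3346 - 3074*(-1/756) = -19/107072 + 1537/378 = 1679209/412992 ≈ 4.0660)
1/(O + 7911) = 1/(1679209/412992 + 7911) = 1/(3268858921/412992) = 412992/3268858921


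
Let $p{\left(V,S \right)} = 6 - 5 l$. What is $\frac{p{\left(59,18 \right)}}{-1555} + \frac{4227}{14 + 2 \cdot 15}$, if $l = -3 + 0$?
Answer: $\frac{6572061}{68420} \approx 96.055$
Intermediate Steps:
$l = -3$
$p{\left(V,S \right)} = 21$ ($p{\left(V,S \right)} = 6 - -15 = 6 + 15 = 21$)
$\frac{p{\left(59,18 \right)}}{-1555} + \frac{4227}{14 + 2 \cdot 15} = \frac{21}{-1555} + \frac{4227}{14 + 2 \cdot 15} = 21 \left(- \frac{1}{1555}\right) + \frac{4227}{14 + 30} = - \frac{21}{1555} + \frac{4227}{44} = \frac{6572061}{68420}$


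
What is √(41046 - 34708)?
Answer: √6338 ≈ 79.612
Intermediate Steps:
√(41046 - 34708) = √6338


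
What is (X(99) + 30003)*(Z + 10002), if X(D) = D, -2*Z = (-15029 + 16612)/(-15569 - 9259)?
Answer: 2491747710215/8276 ≈ 3.0108e+8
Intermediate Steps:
Z = 1583/49656 (Z = -(-15029 + 16612)/(2*(-15569 - 9259)) = -1583/(2*(-24828)) = -1583*(-1)/(2*24828) = -1/2*(-1583/24828) = 1583/49656 ≈ 0.031879)
(X(99) + 30003)*(Z + 10002) = (99 + 30003)*(1583/49656 + 10002) = 30102*(496660895/49656) = 2491747710215/8276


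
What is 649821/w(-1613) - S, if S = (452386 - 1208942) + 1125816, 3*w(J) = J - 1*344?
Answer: -724591283/1957 ≈ -3.7026e+5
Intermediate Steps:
w(J) = -344/3 + J/3 (w(J) = (J - 1*344)/3 = (J - 344)/3 = (-344 + J)/3 = -344/3 + J/3)
S = 369260 (S = -756556 + 1125816 = 369260)
649821/w(-1613) - S = 649821/(-344/3 + (⅓)*(-1613)) - 1*369260 = 649821/(-344/3 - 1613/3) - 369260 = 649821/(-1957/3) - 369260 = 649821*(-3/1957) - 369260 = -1949463/1957 - 369260 = -724591283/1957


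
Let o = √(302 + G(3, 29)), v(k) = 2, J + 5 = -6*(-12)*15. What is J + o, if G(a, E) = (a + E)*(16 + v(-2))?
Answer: 1075 + √878 ≈ 1104.6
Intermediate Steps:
J = 1075 (J = -5 - 6*(-12)*15 = -5 + 72*15 = -5 + 1080 = 1075)
G(a, E) = 18*E + 18*a (G(a, E) = (a + E)*(16 + 2) = (E + a)*18 = 18*E + 18*a)
o = √878 (o = √(302 + (18*29 + 18*3)) = √(302 + (522 + 54)) = √(302 + 576) = √878 ≈ 29.631)
J + o = 1075 + √878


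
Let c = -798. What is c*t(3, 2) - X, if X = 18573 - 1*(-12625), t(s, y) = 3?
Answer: -33592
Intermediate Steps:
X = 31198 (X = 18573 + 12625 = 31198)
c*t(3, 2) - X = -798*3 - 1*31198 = -2394 - 31198 = -33592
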